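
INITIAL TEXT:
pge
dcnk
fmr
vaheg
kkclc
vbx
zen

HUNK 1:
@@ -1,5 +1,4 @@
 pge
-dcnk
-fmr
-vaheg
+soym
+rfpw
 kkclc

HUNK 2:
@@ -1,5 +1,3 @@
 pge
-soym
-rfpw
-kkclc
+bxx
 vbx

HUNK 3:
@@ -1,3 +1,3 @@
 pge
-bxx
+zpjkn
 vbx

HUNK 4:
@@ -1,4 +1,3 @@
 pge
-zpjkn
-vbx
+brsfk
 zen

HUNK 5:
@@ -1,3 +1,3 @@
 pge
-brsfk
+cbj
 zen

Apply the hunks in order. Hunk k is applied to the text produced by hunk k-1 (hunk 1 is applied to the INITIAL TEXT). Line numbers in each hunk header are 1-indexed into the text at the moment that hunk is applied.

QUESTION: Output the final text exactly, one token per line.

Answer: pge
cbj
zen

Derivation:
Hunk 1: at line 1 remove [dcnk,fmr,vaheg] add [soym,rfpw] -> 6 lines: pge soym rfpw kkclc vbx zen
Hunk 2: at line 1 remove [soym,rfpw,kkclc] add [bxx] -> 4 lines: pge bxx vbx zen
Hunk 3: at line 1 remove [bxx] add [zpjkn] -> 4 lines: pge zpjkn vbx zen
Hunk 4: at line 1 remove [zpjkn,vbx] add [brsfk] -> 3 lines: pge brsfk zen
Hunk 5: at line 1 remove [brsfk] add [cbj] -> 3 lines: pge cbj zen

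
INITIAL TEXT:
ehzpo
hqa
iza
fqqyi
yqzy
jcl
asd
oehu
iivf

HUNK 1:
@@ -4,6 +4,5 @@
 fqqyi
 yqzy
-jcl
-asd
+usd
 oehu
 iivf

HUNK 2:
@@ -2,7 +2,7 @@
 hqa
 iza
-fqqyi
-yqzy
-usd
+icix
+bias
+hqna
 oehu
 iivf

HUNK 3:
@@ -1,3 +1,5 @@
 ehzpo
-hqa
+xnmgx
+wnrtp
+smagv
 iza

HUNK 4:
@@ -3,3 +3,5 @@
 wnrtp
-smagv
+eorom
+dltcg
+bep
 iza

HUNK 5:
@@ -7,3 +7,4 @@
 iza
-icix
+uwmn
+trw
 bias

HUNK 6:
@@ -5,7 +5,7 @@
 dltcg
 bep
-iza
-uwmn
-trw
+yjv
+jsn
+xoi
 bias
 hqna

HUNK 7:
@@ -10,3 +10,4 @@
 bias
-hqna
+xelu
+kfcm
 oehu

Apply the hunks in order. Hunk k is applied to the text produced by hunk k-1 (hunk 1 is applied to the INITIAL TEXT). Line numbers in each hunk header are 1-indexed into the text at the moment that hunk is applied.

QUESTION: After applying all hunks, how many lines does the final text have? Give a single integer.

Answer: 14

Derivation:
Hunk 1: at line 4 remove [jcl,asd] add [usd] -> 8 lines: ehzpo hqa iza fqqyi yqzy usd oehu iivf
Hunk 2: at line 2 remove [fqqyi,yqzy,usd] add [icix,bias,hqna] -> 8 lines: ehzpo hqa iza icix bias hqna oehu iivf
Hunk 3: at line 1 remove [hqa] add [xnmgx,wnrtp,smagv] -> 10 lines: ehzpo xnmgx wnrtp smagv iza icix bias hqna oehu iivf
Hunk 4: at line 3 remove [smagv] add [eorom,dltcg,bep] -> 12 lines: ehzpo xnmgx wnrtp eorom dltcg bep iza icix bias hqna oehu iivf
Hunk 5: at line 7 remove [icix] add [uwmn,trw] -> 13 lines: ehzpo xnmgx wnrtp eorom dltcg bep iza uwmn trw bias hqna oehu iivf
Hunk 6: at line 5 remove [iza,uwmn,trw] add [yjv,jsn,xoi] -> 13 lines: ehzpo xnmgx wnrtp eorom dltcg bep yjv jsn xoi bias hqna oehu iivf
Hunk 7: at line 10 remove [hqna] add [xelu,kfcm] -> 14 lines: ehzpo xnmgx wnrtp eorom dltcg bep yjv jsn xoi bias xelu kfcm oehu iivf
Final line count: 14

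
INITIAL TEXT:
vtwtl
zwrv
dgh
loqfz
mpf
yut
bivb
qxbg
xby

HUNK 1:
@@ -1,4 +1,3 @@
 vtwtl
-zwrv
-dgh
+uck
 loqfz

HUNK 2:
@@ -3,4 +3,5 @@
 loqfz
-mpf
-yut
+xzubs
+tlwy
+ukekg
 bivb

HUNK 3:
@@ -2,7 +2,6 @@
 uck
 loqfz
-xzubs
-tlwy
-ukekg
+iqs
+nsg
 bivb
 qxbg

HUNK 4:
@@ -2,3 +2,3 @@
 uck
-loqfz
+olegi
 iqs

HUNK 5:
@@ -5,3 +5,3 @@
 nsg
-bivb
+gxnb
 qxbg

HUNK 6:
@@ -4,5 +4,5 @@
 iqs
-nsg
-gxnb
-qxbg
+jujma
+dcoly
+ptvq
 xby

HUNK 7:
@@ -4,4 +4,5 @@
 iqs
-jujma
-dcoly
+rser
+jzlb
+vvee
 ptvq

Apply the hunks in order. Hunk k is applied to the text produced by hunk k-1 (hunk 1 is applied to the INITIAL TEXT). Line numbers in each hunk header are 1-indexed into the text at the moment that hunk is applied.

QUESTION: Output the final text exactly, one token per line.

Answer: vtwtl
uck
olegi
iqs
rser
jzlb
vvee
ptvq
xby

Derivation:
Hunk 1: at line 1 remove [zwrv,dgh] add [uck] -> 8 lines: vtwtl uck loqfz mpf yut bivb qxbg xby
Hunk 2: at line 3 remove [mpf,yut] add [xzubs,tlwy,ukekg] -> 9 lines: vtwtl uck loqfz xzubs tlwy ukekg bivb qxbg xby
Hunk 3: at line 2 remove [xzubs,tlwy,ukekg] add [iqs,nsg] -> 8 lines: vtwtl uck loqfz iqs nsg bivb qxbg xby
Hunk 4: at line 2 remove [loqfz] add [olegi] -> 8 lines: vtwtl uck olegi iqs nsg bivb qxbg xby
Hunk 5: at line 5 remove [bivb] add [gxnb] -> 8 lines: vtwtl uck olegi iqs nsg gxnb qxbg xby
Hunk 6: at line 4 remove [nsg,gxnb,qxbg] add [jujma,dcoly,ptvq] -> 8 lines: vtwtl uck olegi iqs jujma dcoly ptvq xby
Hunk 7: at line 4 remove [jujma,dcoly] add [rser,jzlb,vvee] -> 9 lines: vtwtl uck olegi iqs rser jzlb vvee ptvq xby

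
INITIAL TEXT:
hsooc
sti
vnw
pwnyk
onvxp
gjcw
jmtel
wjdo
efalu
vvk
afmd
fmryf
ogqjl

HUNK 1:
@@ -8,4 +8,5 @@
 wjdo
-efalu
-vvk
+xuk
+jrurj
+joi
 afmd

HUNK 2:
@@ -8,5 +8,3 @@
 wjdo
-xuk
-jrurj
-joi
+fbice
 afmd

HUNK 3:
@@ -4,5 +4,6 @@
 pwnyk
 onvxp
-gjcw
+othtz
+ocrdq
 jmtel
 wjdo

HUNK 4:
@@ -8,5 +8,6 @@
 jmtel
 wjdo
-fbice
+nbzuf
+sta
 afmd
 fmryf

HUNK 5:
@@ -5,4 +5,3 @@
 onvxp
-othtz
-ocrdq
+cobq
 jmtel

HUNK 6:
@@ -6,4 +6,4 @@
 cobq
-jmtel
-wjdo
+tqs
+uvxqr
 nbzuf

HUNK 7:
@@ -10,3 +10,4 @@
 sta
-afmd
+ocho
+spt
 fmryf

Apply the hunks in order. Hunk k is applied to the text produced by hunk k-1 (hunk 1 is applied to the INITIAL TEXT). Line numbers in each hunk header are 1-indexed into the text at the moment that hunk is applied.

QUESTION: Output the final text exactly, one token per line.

Answer: hsooc
sti
vnw
pwnyk
onvxp
cobq
tqs
uvxqr
nbzuf
sta
ocho
spt
fmryf
ogqjl

Derivation:
Hunk 1: at line 8 remove [efalu,vvk] add [xuk,jrurj,joi] -> 14 lines: hsooc sti vnw pwnyk onvxp gjcw jmtel wjdo xuk jrurj joi afmd fmryf ogqjl
Hunk 2: at line 8 remove [xuk,jrurj,joi] add [fbice] -> 12 lines: hsooc sti vnw pwnyk onvxp gjcw jmtel wjdo fbice afmd fmryf ogqjl
Hunk 3: at line 4 remove [gjcw] add [othtz,ocrdq] -> 13 lines: hsooc sti vnw pwnyk onvxp othtz ocrdq jmtel wjdo fbice afmd fmryf ogqjl
Hunk 4: at line 8 remove [fbice] add [nbzuf,sta] -> 14 lines: hsooc sti vnw pwnyk onvxp othtz ocrdq jmtel wjdo nbzuf sta afmd fmryf ogqjl
Hunk 5: at line 5 remove [othtz,ocrdq] add [cobq] -> 13 lines: hsooc sti vnw pwnyk onvxp cobq jmtel wjdo nbzuf sta afmd fmryf ogqjl
Hunk 6: at line 6 remove [jmtel,wjdo] add [tqs,uvxqr] -> 13 lines: hsooc sti vnw pwnyk onvxp cobq tqs uvxqr nbzuf sta afmd fmryf ogqjl
Hunk 7: at line 10 remove [afmd] add [ocho,spt] -> 14 lines: hsooc sti vnw pwnyk onvxp cobq tqs uvxqr nbzuf sta ocho spt fmryf ogqjl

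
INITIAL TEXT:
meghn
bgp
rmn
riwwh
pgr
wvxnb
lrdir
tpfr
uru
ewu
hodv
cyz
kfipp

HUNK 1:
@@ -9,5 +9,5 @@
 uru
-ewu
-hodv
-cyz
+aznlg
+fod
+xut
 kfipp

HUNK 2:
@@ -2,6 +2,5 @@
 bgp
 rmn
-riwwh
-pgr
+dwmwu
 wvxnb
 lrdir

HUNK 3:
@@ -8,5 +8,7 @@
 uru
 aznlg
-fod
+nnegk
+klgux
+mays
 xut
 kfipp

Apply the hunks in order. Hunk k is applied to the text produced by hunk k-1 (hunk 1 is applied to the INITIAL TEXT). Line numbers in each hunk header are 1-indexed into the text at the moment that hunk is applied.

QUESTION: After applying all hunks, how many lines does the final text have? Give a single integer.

Answer: 14

Derivation:
Hunk 1: at line 9 remove [ewu,hodv,cyz] add [aznlg,fod,xut] -> 13 lines: meghn bgp rmn riwwh pgr wvxnb lrdir tpfr uru aznlg fod xut kfipp
Hunk 2: at line 2 remove [riwwh,pgr] add [dwmwu] -> 12 lines: meghn bgp rmn dwmwu wvxnb lrdir tpfr uru aznlg fod xut kfipp
Hunk 3: at line 8 remove [fod] add [nnegk,klgux,mays] -> 14 lines: meghn bgp rmn dwmwu wvxnb lrdir tpfr uru aznlg nnegk klgux mays xut kfipp
Final line count: 14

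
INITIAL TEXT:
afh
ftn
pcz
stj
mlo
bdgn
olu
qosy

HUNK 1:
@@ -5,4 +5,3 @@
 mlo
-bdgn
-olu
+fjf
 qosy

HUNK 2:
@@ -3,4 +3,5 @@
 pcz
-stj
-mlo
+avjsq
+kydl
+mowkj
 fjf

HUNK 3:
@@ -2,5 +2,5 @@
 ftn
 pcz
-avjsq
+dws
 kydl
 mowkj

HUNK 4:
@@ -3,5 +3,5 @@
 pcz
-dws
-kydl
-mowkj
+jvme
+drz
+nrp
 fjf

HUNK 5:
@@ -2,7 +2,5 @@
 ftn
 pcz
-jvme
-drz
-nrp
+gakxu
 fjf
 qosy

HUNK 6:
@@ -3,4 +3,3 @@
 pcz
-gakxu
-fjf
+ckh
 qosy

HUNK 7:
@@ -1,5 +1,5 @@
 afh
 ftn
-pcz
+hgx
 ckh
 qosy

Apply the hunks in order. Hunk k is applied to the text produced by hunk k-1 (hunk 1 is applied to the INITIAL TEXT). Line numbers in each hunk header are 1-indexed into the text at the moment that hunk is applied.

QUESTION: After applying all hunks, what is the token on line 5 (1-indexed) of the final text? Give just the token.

Answer: qosy

Derivation:
Hunk 1: at line 5 remove [bdgn,olu] add [fjf] -> 7 lines: afh ftn pcz stj mlo fjf qosy
Hunk 2: at line 3 remove [stj,mlo] add [avjsq,kydl,mowkj] -> 8 lines: afh ftn pcz avjsq kydl mowkj fjf qosy
Hunk 3: at line 2 remove [avjsq] add [dws] -> 8 lines: afh ftn pcz dws kydl mowkj fjf qosy
Hunk 4: at line 3 remove [dws,kydl,mowkj] add [jvme,drz,nrp] -> 8 lines: afh ftn pcz jvme drz nrp fjf qosy
Hunk 5: at line 2 remove [jvme,drz,nrp] add [gakxu] -> 6 lines: afh ftn pcz gakxu fjf qosy
Hunk 6: at line 3 remove [gakxu,fjf] add [ckh] -> 5 lines: afh ftn pcz ckh qosy
Hunk 7: at line 1 remove [pcz] add [hgx] -> 5 lines: afh ftn hgx ckh qosy
Final line 5: qosy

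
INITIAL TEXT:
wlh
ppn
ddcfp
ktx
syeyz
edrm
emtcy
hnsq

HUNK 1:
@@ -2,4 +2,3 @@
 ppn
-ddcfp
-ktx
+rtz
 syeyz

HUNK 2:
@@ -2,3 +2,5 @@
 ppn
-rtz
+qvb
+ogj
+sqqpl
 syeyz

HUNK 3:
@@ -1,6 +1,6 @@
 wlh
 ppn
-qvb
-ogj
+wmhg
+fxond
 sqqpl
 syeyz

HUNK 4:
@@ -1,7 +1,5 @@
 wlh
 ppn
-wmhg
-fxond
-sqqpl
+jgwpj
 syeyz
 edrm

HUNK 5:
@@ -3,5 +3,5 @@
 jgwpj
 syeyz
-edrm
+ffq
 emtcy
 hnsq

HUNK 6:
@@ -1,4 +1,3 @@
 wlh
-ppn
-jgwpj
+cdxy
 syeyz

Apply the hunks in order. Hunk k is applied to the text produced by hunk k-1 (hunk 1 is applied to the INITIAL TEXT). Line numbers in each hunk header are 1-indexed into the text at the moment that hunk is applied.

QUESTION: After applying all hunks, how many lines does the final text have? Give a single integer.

Answer: 6

Derivation:
Hunk 1: at line 2 remove [ddcfp,ktx] add [rtz] -> 7 lines: wlh ppn rtz syeyz edrm emtcy hnsq
Hunk 2: at line 2 remove [rtz] add [qvb,ogj,sqqpl] -> 9 lines: wlh ppn qvb ogj sqqpl syeyz edrm emtcy hnsq
Hunk 3: at line 1 remove [qvb,ogj] add [wmhg,fxond] -> 9 lines: wlh ppn wmhg fxond sqqpl syeyz edrm emtcy hnsq
Hunk 4: at line 1 remove [wmhg,fxond,sqqpl] add [jgwpj] -> 7 lines: wlh ppn jgwpj syeyz edrm emtcy hnsq
Hunk 5: at line 3 remove [edrm] add [ffq] -> 7 lines: wlh ppn jgwpj syeyz ffq emtcy hnsq
Hunk 6: at line 1 remove [ppn,jgwpj] add [cdxy] -> 6 lines: wlh cdxy syeyz ffq emtcy hnsq
Final line count: 6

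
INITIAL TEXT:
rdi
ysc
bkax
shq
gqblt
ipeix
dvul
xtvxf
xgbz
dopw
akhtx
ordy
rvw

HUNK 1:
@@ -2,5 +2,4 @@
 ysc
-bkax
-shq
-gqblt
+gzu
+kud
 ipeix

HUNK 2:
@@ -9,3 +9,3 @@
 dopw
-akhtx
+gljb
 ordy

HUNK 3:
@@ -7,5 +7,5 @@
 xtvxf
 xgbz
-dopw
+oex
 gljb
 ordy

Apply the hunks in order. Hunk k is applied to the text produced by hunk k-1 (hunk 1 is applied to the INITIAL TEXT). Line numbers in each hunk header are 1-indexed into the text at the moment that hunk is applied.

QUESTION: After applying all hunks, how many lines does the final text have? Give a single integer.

Hunk 1: at line 2 remove [bkax,shq,gqblt] add [gzu,kud] -> 12 lines: rdi ysc gzu kud ipeix dvul xtvxf xgbz dopw akhtx ordy rvw
Hunk 2: at line 9 remove [akhtx] add [gljb] -> 12 lines: rdi ysc gzu kud ipeix dvul xtvxf xgbz dopw gljb ordy rvw
Hunk 3: at line 7 remove [dopw] add [oex] -> 12 lines: rdi ysc gzu kud ipeix dvul xtvxf xgbz oex gljb ordy rvw
Final line count: 12

Answer: 12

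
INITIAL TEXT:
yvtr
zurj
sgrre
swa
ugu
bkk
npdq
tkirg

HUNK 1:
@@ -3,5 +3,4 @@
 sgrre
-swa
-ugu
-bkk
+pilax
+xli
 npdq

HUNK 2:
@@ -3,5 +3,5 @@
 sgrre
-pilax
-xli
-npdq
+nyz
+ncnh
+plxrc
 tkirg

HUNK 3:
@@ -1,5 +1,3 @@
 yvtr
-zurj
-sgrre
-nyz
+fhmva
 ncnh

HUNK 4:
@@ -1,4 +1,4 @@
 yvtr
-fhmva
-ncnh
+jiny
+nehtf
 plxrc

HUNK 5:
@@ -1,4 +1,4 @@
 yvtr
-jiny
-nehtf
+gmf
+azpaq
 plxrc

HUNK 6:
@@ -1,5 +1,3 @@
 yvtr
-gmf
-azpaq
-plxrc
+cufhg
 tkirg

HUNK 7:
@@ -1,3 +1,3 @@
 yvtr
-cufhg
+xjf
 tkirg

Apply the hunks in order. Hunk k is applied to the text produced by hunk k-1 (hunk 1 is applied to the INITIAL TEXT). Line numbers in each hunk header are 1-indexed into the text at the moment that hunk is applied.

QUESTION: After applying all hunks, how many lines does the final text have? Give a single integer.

Answer: 3

Derivation:
Hunk 1: at line 3 remove [swa,ugu,bkk] add [pilax,xli] -> 7 lines: yvtr zurj sgrre pilax xli npdq tkirg
Hunk 2: at line 3 remove [pilax,xli,npdq] add [nyz,ncnh,plxrc] -> 7 lines: yvtr zurj sgrre nyz ncnh plxrc tkirg
Hunk 3: at line 1 remove [zurj,sgrre,nyz] add [fhmva] -> 5 lines: yvtr fhmva ncnh plxrc tkirg
Hunk 4: at line 1 remove [fhmva,ncnh] add [jiny,nehtf] -> 5 lines: yvtr jiny nehtf plxrc tkirg
Hunk 5: at line 1 remove [jiny,nehtf] add [gmf,azpaq] -> 5 lines: yvtr gmf azpaq plxrc tkirg
Hunk 6: at line 1 remove [gmf,azpaq,plxrc] add [cufhg] -> 3 lines: yvtr cufhg tkirg
Hunk 7: at line 1 remove [cufhg] add [xjf] -> 3 lines: yvtr xjf tkirg
Final line count: 3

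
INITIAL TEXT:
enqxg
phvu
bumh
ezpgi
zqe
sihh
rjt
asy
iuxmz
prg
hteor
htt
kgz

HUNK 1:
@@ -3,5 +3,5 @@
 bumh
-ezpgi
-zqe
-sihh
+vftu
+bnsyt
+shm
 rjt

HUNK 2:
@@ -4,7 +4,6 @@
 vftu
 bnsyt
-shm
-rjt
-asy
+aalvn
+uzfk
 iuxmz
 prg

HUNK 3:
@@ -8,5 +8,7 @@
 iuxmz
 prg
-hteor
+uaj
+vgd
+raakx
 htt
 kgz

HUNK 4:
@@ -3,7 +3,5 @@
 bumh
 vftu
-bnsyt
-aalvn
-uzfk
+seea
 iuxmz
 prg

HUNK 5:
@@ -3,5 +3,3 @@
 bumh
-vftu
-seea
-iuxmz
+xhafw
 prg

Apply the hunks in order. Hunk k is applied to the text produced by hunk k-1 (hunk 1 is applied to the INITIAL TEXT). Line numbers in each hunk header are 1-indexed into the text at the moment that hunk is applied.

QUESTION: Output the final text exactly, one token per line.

Answer: enqxg
phvu
bumh
xhafw
prg
uaj
vgd
raakx
htt
kgz

Derivation:
Hunk 1: at line 3 remove [ezpgi,zqe,sihh] add [vftu,bnsyt,shm] -> 13 lines: enqxg phvu bumh vftu bnsyt shm rjt asy iuxmz prg hteor htt kgz
Hunk 2: at line 4 remove [shm,rjt,asy] add [aalvn,uzfk] -> 12 lines: enqxg phvu bumh vftu bnsyt aalvn uzfk iuxmz prg hteor htt kgz
Hunk 3: at line 8 remove [hteor] add [uaj,vgd,raakx] -> 14 lines: enqxg phvu bumh vftu bnsyt aalvn uzfk iuxmz prg uaj vgd raakx htt kgz
Hunk 4: at line 3 remove [bnsyt,aalvn,uzfk] add [seea] -> 12 lines: enqxg phvu bumh vftu seea iuxmz prg uaj vgd raakx htt kgz
Hunk 5: at line 3 remove [vftu,seea,iuxmz] add [xhafw] -> 10 lines: enqxg phvu bumh xhafw prg uaj vgd raakx htt kgz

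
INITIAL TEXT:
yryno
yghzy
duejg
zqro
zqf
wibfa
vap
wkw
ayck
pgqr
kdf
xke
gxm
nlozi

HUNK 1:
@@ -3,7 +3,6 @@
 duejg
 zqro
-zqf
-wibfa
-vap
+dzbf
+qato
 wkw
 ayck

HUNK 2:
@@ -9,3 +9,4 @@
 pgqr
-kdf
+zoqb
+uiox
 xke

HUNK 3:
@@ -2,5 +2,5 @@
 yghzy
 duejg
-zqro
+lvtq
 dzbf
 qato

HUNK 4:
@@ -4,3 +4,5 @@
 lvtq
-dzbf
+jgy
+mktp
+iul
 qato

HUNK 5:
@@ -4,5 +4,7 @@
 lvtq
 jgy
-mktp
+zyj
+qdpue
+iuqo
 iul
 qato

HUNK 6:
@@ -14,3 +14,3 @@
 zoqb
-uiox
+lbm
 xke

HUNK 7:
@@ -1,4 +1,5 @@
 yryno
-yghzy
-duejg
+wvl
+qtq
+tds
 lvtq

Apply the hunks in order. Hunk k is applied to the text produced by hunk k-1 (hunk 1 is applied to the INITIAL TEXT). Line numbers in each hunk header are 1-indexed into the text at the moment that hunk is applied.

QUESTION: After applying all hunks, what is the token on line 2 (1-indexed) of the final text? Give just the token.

Answer: wvl

Derivation:
Hunk 1: at line 3 remove [zqf,wibfa,vap] add [dzbf,qato] -> 13 lines: yryno yghzy duejg zqro dzbf qato wkw ayck pgqr kdf xke gxm nlozi
Hunk 2: at line 9 remove [kdf] add [zoqb,uiox] -> 14 lines: yryno yghzy duejg zqro dzbf qato wkw ayck pgqr zoqb uiox xke gxm nlozi
Hunk 3: at line 2 remove [zqro] add [lvtq] -> 14 lines: yryno yghzy duejg lvtq dzbf qato wkw ayck pgqr zoqb uiox xke gxm nlozi
Hunk 4: at line 4 remove [dzbf] add [jgy,mktp,iul] -> 16 lines: yryno yghzy duejg lvtq jgy mktp iul qato wkw ayck pgqr zoqb uiox xke gxm nlozi
Hunk 5: at line 4 remove [mktp] add [zyj,qdpue,iuqo] -> 18 lines: yryno yghzy duejg lvtq jgy zyj qdpue iuqo iul qato wkw ayck pgqr zoqb uiox xke gxm nlozi
Hunk 6: at line 14 remove [uiox] add [lbm] -> 18 lines: yryno yghzy duejg lvtq jgy zyj qdpue iuqo iul qato wkw ayck pgqr zoqb lbm xke gxm nlozi
Hunk 7: at line 1 remove [yghzy,duejg] add [wvl,qtq,tds] -> 19 lines: yryno wvl qtq tds lvtq jgy zyj qdpue iuqo iul qato wkw ayck pgqr zoqb lbm xke gxm nlozi
Final line 2: wvl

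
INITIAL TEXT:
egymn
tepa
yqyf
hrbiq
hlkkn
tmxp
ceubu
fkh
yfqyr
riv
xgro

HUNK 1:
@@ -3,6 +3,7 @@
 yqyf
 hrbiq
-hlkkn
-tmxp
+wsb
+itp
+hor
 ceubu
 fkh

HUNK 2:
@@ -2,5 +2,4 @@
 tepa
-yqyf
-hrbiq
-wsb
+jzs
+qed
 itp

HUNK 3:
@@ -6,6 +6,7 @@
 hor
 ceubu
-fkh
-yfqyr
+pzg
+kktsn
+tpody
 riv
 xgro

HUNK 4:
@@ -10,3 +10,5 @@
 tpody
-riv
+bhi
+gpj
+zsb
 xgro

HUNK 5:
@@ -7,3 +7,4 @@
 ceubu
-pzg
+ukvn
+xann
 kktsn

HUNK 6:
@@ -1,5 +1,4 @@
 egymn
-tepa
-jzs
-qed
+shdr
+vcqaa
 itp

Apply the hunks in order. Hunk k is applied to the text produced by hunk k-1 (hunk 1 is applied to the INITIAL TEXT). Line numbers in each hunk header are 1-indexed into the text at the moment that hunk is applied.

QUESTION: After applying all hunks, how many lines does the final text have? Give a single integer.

Hunk 1: at line 3 remove [hlkkn,tmxp] add [wsb,itp,hor] -> 12 lines: egymn tepa yqyf hrbiq wsb itp hor ceubu fkh yfqyr riv xgro
Hunk 2: at line 2 remove [yqyf,hrbiq,wsb] add [jzs,qed] -> 11 lines: egymn tepa jzs qed itp hor ceubu fkh yfqyr riv xgro
Hunk 3: at line 6 remove [fkh,yfqyr] add [pzg,kktsn,tpody] -> 12 lines: egymn tepa jzs qed itp hor ceubu pzg kktsn tpody riv xgro
Hunk 4: at line 10 remove [riv] add [bhi,gpj,zsb] -> 14 lines: egymn tepa jzs qed itp hor ceubu pzg kktsn tpody bhi gpj zsb xgro
Hunk 5: at line 7 remove [pzg] add [ukvn,xann] -> 15 lines: egymn tepa jzs qed itp hor ceubu ukvn xann kktsn tpody bhi gpj zsb xgro
Hunk 6: at line 1 remove [tepa,jzs,qed] add [shdr,vcqaa] -> 14 lines: egymn shdr vcqaa itp hor ceubu ukvn xann kktsn tpody bhi gpj zsb xgro
Final line count: 14

Answer: 14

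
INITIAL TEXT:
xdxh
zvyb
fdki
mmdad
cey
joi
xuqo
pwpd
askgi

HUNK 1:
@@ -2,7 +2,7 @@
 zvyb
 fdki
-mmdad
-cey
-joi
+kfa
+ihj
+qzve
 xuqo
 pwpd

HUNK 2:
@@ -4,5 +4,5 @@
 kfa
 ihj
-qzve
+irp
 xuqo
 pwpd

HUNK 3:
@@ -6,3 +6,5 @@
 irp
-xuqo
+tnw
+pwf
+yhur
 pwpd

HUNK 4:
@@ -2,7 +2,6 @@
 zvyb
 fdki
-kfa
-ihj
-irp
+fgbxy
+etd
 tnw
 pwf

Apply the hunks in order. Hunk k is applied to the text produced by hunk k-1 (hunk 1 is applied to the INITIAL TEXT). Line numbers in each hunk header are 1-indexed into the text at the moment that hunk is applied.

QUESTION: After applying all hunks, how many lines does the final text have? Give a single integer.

Hunk 1: at line 2 remove [mmdad,cey,joi] add [kfa,ihj,qzve] -> 9 lines: xdxh zvyb fdki kfa ihj qzve xuqo pwpd askgi
Hunk 2: at line 4 remove [qzve] add [irp] -> 9 lines: xdxh zvyb fdki kfa ihj irp xuqo pwpd askgi
Hunk 3: at line 6 remove [xuqo] add [tnw,pwf,yhur] -> 11 lines: xdxh zvyb fdki kfa ihj irp tnw pwf yhur pwpd askgi
Hunk 4: at line 2 remove [kfa,ihj,irp] add [fgbxy,etd] -> 10 lines: xdxh zvyb fdki fgbxy etd tnw pwf yhur pwpd askgi
Final line count: 10

Answer: 10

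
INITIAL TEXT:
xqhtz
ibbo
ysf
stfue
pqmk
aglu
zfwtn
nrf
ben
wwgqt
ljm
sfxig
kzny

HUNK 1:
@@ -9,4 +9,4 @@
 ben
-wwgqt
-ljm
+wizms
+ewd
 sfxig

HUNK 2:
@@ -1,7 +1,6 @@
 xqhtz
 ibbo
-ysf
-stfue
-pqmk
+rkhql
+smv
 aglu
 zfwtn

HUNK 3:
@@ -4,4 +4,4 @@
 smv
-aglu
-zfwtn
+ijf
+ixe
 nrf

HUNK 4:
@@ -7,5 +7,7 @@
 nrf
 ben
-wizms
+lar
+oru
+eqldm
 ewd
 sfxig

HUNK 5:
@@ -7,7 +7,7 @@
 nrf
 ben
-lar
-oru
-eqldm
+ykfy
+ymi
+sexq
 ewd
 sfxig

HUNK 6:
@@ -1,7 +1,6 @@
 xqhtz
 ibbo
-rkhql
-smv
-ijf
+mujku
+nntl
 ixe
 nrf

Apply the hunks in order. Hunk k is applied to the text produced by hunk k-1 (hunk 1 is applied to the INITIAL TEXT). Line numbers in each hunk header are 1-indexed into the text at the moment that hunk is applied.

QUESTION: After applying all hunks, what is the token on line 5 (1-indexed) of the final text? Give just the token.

Hunk 1: at line 9 remove [wwgqt,ljm] add [wizms,ewd] -> 13 lines: xqhtz ibbo ysf stfue pqmk aglu zfwtn nrf ben wizms ewd sfxig kzny
Hunk 2: at line 1 remove [ysf,stfue,pqmk] add [rkhql,smv] -> 12 lines: xqhtz ibbo rkhql smv aglu zfwtn nrf ben wizms ewd sfxig kzny
Hunk 3: at line 4 remove [aglu,zfwtn] add [ijf,ixe] -> 12 lines: xqhtz ibbo rkhql smv ijf ixe nrf ben wizms ewd sfxig kzny
Hunk 4: at line 7 remove [wizms] add [lar,oru,eqldm] -> 14 lines: xqhtz ibbo rkhql smv ijf ixe nrf ben lar oru eqldm ewd sfxig kzny
Hunk 5: at line 7 remove [lar,oru,eqldm] add [ykfy,ymi,sexq] -> 14 lines: xqhtz ibbo rkhql smv ijf ixe nrf ben ykfy ymi sexq ewd sfxig kzny
Hunk 6: at line 1 remove [rkhql,smv,ijf] add [mujku,nntl] -> 13 lines: xqhtz ibbo mujku nntl ixe nrf ben ykfy ymi sexq ewd sfxig kzny
Final line 5: ixe

Answer: ixe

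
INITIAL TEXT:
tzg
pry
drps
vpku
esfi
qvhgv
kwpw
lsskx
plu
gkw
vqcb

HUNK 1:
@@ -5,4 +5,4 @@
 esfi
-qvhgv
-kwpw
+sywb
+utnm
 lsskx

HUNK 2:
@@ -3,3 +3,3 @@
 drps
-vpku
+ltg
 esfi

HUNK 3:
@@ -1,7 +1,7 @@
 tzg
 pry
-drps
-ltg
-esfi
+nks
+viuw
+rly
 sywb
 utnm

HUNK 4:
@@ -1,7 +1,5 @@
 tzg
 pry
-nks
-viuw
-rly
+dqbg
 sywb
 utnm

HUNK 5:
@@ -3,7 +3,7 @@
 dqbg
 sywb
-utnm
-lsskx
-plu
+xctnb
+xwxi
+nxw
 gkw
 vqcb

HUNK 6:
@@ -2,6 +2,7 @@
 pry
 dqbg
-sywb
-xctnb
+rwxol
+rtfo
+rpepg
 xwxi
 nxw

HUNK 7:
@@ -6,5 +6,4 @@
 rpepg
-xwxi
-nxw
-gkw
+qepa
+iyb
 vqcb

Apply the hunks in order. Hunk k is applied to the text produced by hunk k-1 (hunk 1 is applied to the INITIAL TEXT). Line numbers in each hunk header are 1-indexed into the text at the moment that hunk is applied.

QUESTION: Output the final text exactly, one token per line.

Answer: tzg
pry
dqbg
rwxol
rtfo
rpepg
qepa
iyb
vqcb

Derivation:
Hunk 1: at line 5 remove [qvhgv,kwpw] add [sywb,utnm] -> 11 lines: tzg pry drps vpku esfi sywb utnm lsskx plu gkw vqcb
Hunk 2: at line 3 remove [vpku] add [ltg] -> 11 lines: tzg pry drps ltg esfi sywb utnm lsskx plu gkw vqcb
Hunk 3: at line 1 remove [drps,ltg,esfi] add [nks,viuw,rly] -> 11 lines: tzg pry nks viuw rly sywb utnm lsskx plu gkw vqcb
Hunk 4: at line 1 remove [nks,viuw,rly] add [dqbg] -> 9 lines: tzg pry dqbg sywb utnm lsskx plu gkw vqcb
Hunk 5: at line 3 remove [utnm,lsskx,plu] add [xctnb,xwxi,nxw] -> 9 lines: tzg pry dqbg sywb xctnb xwxi nxw gkw vqcb
Hunk 6: at line 2 remove [sywb,xctnb] add [rwxol,rtfo,rpepg] -> 10 lines: tzg pry dqbg rwxol rtfo rpepg xwxi nxw gkw vqcb
Hunk 7: at line 6 remove [xwxi,nxw,gkw] add [qepa,iyb] -> 9 lines: tzg pry dqbg rwxol rtfo rpepg qepa iyb vqcb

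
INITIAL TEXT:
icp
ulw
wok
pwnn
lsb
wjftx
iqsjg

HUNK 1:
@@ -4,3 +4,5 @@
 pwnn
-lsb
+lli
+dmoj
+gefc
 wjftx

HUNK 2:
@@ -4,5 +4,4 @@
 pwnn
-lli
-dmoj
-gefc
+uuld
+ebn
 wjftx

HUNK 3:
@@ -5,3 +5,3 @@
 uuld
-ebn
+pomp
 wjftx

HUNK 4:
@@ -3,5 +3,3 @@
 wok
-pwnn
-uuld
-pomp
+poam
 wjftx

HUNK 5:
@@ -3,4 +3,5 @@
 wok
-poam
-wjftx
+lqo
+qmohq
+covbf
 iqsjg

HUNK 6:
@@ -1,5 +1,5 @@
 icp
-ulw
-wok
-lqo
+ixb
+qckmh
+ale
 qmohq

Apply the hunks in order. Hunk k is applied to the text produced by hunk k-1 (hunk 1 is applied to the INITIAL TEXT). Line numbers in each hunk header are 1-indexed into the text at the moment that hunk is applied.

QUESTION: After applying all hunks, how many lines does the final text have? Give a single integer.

Answer: 7

Derivation:
Hunk 1: at line 4 remove [lsb] add [lli,dmoj,gefc] -> 9 lines: icp ulw wok pwnn lli dmoj gefc wjftx iqsjg
Hunk 2: at line 4 remove [lli,dmoj,gefc] add [uuld,ebn] -> 8 lines: icp ulw wok pwnn uuld ebn wjftx iqsjg
Hunk 3: at line 5 remove [ebn] add [pomp] -> 8 lines: icp ulw wok pwnn uuld pomp wjftx iqsjg
Hunk 4: at line 3 remove [pwnn,uuld,pomp] add [poam] -> 6 lines: icp ulw wok poam wjftx iqsjg
Hunk 5: at line 3 remove [poam,wjftx] add [lqo,qmohq,covbf] -> 7 lines: icp ulw wok lqo qmohq covbf iqsjg
Hunk 6: at line 1 remove [ulw,wok,lqo] add [ixb,qckmh,ale] -> 7 lines: icp ixb qckmh ale qmohq covbf iqsjg
Final line count: 7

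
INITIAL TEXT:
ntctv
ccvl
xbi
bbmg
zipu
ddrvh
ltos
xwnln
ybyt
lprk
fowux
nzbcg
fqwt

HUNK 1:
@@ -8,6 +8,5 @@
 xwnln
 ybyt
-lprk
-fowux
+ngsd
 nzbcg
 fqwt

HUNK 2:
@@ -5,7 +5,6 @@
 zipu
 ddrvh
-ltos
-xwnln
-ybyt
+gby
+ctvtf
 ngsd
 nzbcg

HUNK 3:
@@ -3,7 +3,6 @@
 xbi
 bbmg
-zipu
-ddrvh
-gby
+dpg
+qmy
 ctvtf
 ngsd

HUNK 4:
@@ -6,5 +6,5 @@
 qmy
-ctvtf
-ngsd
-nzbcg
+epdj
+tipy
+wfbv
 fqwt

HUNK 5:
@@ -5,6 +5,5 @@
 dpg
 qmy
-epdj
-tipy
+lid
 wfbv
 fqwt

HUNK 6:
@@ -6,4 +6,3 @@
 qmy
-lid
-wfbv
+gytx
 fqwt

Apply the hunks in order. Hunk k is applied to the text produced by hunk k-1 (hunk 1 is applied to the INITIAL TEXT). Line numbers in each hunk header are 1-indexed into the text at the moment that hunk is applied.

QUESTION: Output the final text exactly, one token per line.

Hunk 1: at line 8 remove [lprk,fowux] add [ngsd] -> 12 lines: ntctv ccvl xbi bbmg zipu ddrvh ltos xwnln ybyt ngsd nzbcg fqwt
Hunk 2: at line 5 remove [ltos,xwnln,ybyt] add [gby,ctvtf] -> 11 lines: ntctv ccvl xbi bbmg zipu ddrvh gby ctvtf ngsd nzbcg fqwt
Hunk 3: at line 3 remove [zipu,ddrvh,gby] add [dpg,qmy] -> 10 lines: ntctv ccvl xbi bbmg dpg qmy ctvtf ngsd nzbcg fqwt
Hunk 4: at line 6 remove [ctvtf,ngsd,nzbcg] add [epdj,tipy,wfbv] -> 10 lines: ntctv ccvl xbi bbmg dpg qmy epdj tipy wfbv fqwt
Hunk 5: at line 5 remove [epdj,tipy] add [lid] -> 9 lines: ntctv ccvl xbi bbmg dpg qmy lid wfbv fqwt
Hunk 6: at line 6 remove [lid,wfbv] add [gytx] -> 8 lines: ntctv ccvl xbi bbmg dpg qmy gytx fqwt

Answer: ntctv
ccvl
xbi
bbmg
dpg
qmy
gytx
fqwt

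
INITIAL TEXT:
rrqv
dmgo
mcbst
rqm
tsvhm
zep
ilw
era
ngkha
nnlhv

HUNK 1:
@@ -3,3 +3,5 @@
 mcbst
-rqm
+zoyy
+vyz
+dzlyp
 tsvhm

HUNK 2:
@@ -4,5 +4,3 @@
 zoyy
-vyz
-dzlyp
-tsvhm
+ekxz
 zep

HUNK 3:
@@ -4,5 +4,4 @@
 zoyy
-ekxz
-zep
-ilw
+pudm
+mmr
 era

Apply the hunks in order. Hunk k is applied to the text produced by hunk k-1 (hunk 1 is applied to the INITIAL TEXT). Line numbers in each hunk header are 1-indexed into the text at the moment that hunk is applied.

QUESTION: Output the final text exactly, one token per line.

Answer: rrqv
dmgo
mcbst
zoyy
pudm
mmr
era
ngkha
nnlhv

Derivation:
Hunk 1: at line 3 remove [rqm] add [zoyy,vyz,dzlyp] -> 12 lines: rrqv dmgo mcbst zoyy vyz dzlyp tsvhm zep ilw era ngkha nnlhv
Hunk 2: at line 4 remove [vyz,dzlyp,tsvhm] add [ekxz] -> 10 lines: rrqv dmgo mcbst zoyy ekxz zep ilw era ngkha nnlhv
Hunk 3: at line 4 remove [ekxz,zep,ilw] add [pudm,mmr] -> 9 lines: rrqv dmgo mcbst zoyy pudm mmr era ngkha nnlhv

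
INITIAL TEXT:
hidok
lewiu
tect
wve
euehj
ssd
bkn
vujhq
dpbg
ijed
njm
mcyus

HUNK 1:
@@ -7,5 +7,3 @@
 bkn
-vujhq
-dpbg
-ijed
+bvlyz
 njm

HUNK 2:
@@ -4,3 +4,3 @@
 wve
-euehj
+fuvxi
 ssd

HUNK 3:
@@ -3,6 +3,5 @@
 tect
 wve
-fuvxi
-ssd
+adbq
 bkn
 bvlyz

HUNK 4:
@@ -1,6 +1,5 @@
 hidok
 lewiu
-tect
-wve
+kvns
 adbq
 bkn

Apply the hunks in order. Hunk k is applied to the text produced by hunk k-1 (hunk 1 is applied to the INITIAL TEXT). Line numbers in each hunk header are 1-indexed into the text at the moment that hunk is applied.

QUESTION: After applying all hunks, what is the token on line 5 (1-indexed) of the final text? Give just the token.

Hunk 1: at line 7 remove [vujhq,dpbg,ijed] add [bvlyz] -> 10 lines: hidok lewiu tect wve euehj ssd bkn bvlyz njm mcyus
Hunk 2: at line 4 remove [euehj] add [fuvxi] -> 10 lines: hidok lewiu tect wve fuvxi ssd bkn bvlyz njm mcyus
Hunk 3: at line 3 remove [fuvxi,ssd] add [adbq] -> 9 lines: hidok lewiu tect wve adbq bkn bvlyz njm mcyus
Hunk 4: at line 1 remove [tect,wve] add [kvns] -> 8 lines: hidok lewiu kvns adbq bkn bvlyz njm mcyus
Final line 5: bkn

Answer: bkn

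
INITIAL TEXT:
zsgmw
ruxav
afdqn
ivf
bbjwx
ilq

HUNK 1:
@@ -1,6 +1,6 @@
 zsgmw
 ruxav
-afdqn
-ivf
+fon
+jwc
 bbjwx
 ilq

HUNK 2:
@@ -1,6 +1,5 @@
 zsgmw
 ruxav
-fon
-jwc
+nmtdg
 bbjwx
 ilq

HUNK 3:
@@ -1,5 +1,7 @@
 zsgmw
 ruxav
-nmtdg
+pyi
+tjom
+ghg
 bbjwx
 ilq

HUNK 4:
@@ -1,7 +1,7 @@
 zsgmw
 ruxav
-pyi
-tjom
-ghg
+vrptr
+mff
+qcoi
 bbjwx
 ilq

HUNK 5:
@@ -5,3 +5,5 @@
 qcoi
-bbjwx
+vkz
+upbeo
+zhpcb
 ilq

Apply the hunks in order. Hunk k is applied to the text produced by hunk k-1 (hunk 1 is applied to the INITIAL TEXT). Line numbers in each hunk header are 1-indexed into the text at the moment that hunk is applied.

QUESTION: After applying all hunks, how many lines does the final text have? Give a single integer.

Answer: 9

Derivation:
Hunk 1: at line 1 remove [afdqn,ivf] add [fon,jwc] -> 6 lines: zsgmw ruxav fon jwc bbjwx ilq
Hunk 2: at line 1 remove [fon,jwc] add [nmtdg] -> 5 lines: zsgmw ruxav nmtdg bbjwx ilq
Hunk 3: at line 1 remove [nmtdg] add [pyi,tjom,ghg] -> 7 lines: zsgmw ruxav pyi tjom ghg bbjwx ilq
Hunk 4: at line 1 remove [pyi,tjom,ghg] add [vrptr,mff,qcoi] -> 7 lines: zsgmw ruxav vrptr mff qcoi bbjwx ilq
Hunk 5: at line 5 remove [bbjwx] add [vkz,upbeo,zhpcb] -> 9 lines: zsgmw ruxav vrptr mff qcoi vkz upbeo zhpcb ilq
Final line count: 9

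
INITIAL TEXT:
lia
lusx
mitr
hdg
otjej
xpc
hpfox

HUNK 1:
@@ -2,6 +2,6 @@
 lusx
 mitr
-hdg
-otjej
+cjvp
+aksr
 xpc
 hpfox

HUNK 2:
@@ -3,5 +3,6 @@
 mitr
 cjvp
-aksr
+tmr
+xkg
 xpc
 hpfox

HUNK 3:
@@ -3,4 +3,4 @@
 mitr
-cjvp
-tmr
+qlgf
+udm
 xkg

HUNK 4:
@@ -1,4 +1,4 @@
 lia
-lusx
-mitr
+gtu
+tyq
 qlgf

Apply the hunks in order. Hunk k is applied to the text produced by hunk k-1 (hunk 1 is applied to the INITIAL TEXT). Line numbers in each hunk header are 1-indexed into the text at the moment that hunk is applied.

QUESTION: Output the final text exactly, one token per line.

Hunk 1: at line 2 remove [hdg,otjej] add [cjvp,aksr] -> 7 lines: lia lusx mitr cjvp aksr xpc hpfox
Hunk 2: at line 3 remove [aksr] add [tmr,xkg] -> 8 lines: lia lusx mitr cjvp tmr xkg xpc hpfox
Hunk 3: at line 3 remove [cjvp,tmr] add [qlgf,udm] -> 8 lines: lia lusx mitr qlgf udm xkg xpc hpfox
Hunk 4: at line 1 remove [lusx,mitr] add [gtu,tyq] -> 8 lines: lia gtu tyq qlgf udm xkg xpc hpfox

Answer: lia
gtu
tyq
qlgf
udm
xkg
xpc
hpfox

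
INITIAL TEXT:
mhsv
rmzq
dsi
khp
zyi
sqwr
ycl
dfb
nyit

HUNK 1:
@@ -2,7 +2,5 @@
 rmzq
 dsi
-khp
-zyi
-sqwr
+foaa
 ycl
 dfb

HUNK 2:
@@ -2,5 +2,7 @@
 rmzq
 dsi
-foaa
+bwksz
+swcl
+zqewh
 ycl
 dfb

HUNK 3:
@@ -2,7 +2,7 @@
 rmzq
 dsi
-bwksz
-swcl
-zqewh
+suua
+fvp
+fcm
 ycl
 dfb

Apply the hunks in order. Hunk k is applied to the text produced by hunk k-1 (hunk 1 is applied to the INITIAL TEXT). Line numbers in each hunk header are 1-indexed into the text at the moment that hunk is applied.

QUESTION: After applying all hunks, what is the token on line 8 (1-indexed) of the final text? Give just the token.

Answer: dfb

Derivation:
Hunk 1: at line 2 remove [khp,zyi,sqwr] add [foaa] -> 7 lines: mhsv rmzq dsi foaa ycl dfb nyit
Hunk 2: at line 2 remove [foaa] add [bwksz,swcl,zqewh] -> 9 lines: mhsv rmzq dsi bwksz swcl zqewh ycl dfb nyit
Hunk 3: at line 2 remove [bwksz,swcl,zqewh] add [suua,fvp,fcm] -> 9 lines: mhsv rmzq dsi suua fvp fcm ycl dfb nyit
Final line 8: dfb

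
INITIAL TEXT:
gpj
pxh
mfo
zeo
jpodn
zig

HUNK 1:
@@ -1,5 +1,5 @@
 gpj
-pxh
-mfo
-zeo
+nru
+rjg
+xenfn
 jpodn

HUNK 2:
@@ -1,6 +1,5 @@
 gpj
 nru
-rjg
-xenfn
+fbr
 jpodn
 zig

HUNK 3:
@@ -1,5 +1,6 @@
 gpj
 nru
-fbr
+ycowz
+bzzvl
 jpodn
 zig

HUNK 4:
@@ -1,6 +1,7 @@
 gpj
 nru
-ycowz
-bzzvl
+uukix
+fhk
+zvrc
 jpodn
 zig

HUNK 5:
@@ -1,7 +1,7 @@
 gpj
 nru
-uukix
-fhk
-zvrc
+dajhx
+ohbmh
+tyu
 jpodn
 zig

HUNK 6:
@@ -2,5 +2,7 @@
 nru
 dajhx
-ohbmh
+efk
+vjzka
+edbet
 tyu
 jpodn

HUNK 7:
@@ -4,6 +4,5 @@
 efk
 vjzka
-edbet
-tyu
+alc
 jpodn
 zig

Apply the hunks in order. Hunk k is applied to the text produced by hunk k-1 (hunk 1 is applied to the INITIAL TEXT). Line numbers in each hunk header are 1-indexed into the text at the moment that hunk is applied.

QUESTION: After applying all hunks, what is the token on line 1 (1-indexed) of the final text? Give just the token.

Answer: gpj

Derivation:
Hunk 1: at line 1 remove [pxh,mfo,zeo] add [nru,rjg,xenfn] -> 6 lines: gpj nru rjg xenfn jpodn zig
Hunk 2: at line 1 remove [rjg,xenfn] add [fbr] -> 5 lines: gpj nru fbr jpodn zig
Hunk 3: at line 1 remove [fbr] add [ycowz,bzzvl] -> 6 lines: gpj nru ycowz bzzvl jpodn zig
Hunk 4: at line 1 remove [ycowz,bzzvl] add [uukix,fhk,zvrc] -> 7 lines: gpj nru uukix fhk zvrc jpodn zig
Hunk 5: at line 1 remove [uukix,fhk,zvrc] add [dajhx,ohbmh,tyu] -> 7 lines: gpj nru dajhx ohbmh tyu jpodn zig
Hunk 6: at line 2 remove [ohbmh] add [efk,vjzka,edbet] -> 9 lines: gpj nru dajhx efk vjzka edbet tyu jpodn zig
Hunk 7: at line 4 remove [edbet,tyu] add [alc] -> 8 lines: gpj nru dajhx efk vjzka alc jpodn zig
Final line 1: gpj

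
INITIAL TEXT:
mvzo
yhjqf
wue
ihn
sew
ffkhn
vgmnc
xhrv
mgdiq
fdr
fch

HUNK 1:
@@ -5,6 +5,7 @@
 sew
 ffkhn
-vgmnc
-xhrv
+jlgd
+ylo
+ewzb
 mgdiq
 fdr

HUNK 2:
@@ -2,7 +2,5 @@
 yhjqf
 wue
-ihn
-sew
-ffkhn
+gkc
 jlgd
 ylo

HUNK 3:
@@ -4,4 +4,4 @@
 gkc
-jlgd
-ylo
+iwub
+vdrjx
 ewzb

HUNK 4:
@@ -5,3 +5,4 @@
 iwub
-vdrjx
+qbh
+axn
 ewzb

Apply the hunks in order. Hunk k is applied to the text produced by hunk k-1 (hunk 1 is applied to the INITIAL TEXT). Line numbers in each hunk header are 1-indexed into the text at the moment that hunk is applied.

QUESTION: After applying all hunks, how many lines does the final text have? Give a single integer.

Hunk 1: at line 5 remove [vgmnc,xhrv] add [jlgd,ylo,ewzb] -> 12 lines: mvzo yhjqf wue ihn sew ffkhn jlgd ylo ewzb mgdiq fdr fch
Hunk 2: at line 2 remove [ihn,sew,ffkhn] add [gkc] -> 10 lines: mvzo yhjqf wue gkc jlgd ylo ewzb mgdiq fdr fch
Hunk 3: at line 4 remove [jlgd,ylo] add [iwub,vdrjx] -> 10 lines: mvzo yhjqf wue gkc iwub vdrjx ewzb mgdiq fdr fch
Hunk 4: at line 5 remove [vdrjx] add [qbh,axn] -> 11 lines: mvzo yhjqf wue gkc iwub qbh axn ewzb mgdiq fdr fch
Final line count: 11

Answer: 11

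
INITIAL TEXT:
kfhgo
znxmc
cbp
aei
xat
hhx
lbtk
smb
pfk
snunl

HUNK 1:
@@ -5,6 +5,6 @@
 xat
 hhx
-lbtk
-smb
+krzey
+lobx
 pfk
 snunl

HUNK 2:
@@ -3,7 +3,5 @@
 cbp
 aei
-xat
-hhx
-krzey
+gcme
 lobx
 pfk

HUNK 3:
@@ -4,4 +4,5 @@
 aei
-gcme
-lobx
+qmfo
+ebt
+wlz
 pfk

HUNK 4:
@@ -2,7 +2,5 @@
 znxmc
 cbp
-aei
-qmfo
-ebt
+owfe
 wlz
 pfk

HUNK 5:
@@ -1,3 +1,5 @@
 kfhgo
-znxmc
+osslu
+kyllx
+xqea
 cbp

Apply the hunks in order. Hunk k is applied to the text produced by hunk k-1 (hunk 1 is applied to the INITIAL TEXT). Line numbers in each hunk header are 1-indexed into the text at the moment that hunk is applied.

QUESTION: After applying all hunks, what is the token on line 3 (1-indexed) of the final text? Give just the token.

Hunk 1: at line 5 remove [lbtk,smb] add [krzey,lobx] -> 10 lines: kfhgo znxmc cbp aei xat hhx krzey lobx pfk snunl
Hunk 2: at line 3 remove [xat,hhx,krzey] add [gcme] -> 8 lines: kfhgo znxmc cbp aei gcme lobx pfk snunl
Hunk 3: at line 4 remove [gcme,lobx] add [qmfo,ebt,wlz] -> 9 lines: kfhgo znxmc cbp aei qmfo ebt wlz pfk snunl
Hunk 4: at line 2 remove [aei,qmfo,ebt] add [owfe] -> 7 lines: kfhgo znxmc cbp owfe wlz pfk snunl
Hunk 5: at line 1 remove [znxmc] add [osslu,kyllx,xqea] -> 9 lines: kfhgo osslu kyllx xqea cbp owfe wlz pfk snunl
Final line 3: kyllx

Answer: kyllx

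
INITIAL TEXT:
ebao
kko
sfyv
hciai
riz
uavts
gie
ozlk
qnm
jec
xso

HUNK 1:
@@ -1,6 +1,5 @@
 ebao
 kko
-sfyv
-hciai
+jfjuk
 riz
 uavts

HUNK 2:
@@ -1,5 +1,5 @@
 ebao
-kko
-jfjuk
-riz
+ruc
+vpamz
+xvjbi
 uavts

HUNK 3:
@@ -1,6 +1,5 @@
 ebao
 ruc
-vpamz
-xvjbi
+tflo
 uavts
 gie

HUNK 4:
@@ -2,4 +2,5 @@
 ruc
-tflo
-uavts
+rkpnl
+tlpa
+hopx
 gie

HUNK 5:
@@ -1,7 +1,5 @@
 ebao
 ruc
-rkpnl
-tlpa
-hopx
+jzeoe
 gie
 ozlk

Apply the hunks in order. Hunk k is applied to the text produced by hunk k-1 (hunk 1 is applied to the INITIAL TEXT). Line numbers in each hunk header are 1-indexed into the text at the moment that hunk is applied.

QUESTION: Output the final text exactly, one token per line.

Hunk 1: at line 1 remove [sfyv,hciai] add [jfjuk] -> 10 lines: ebao kko jfjuk riz uavts gie ozlk qnm jec xso
Hunk 2: at line 1 remove [kko,jfjuk,riz] add [ruc,vpamz,xvjbi] -> 10 lines: ebao ruc vpamz xvjbi uavts gie ozlk qnm jec xso
Hunk 3: at line 1 remove [vpamz,xvjbi] add [tflo] -> 9 lines: ebao ruc tflo uavts gie ozlk qnm jec xso
Hunk 4: at line 2 remove [tflo,uavts] add [rkpnl,tlpa,hopx] -> 10 lines: ebao ruc rkpnl tlpa hopx gie ozlk qnm jec xso
Hunk 5: at line 1 remove [rkpnl,tlpa,hopx] add [jzeoe] -> 8 lines: ebao ruc jzeoe gie ozlk qnm jec xso

Answer: ebao
ruc
jzeoe
gie
ozlk
qnm
jec
xso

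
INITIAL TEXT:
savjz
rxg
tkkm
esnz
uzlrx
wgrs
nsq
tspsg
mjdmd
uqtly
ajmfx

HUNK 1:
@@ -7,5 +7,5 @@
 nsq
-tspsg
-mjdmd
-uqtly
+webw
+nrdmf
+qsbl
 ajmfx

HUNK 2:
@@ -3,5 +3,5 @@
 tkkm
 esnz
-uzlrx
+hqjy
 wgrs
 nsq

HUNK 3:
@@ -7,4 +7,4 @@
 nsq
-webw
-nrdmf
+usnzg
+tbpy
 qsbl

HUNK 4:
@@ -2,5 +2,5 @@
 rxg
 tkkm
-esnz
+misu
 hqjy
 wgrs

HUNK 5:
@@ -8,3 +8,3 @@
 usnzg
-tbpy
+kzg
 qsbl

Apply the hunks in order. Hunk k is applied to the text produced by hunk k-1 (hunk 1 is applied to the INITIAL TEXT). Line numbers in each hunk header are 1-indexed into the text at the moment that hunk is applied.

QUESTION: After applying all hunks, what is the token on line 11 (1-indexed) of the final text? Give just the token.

Answer: ajmfx

Derivation:
Hunk 1: at line 7 remove [tspsg,mjdmd,uqtly] add [webw,nrdmf,qsbl] -> 11 lines: savjz rxg tkkm esnz uzlrx wgrs nsq webw nrdmf qsbl ajmfx
Hunk 2: at line 3 remove [uzlrx] add [hqjy] -> 11 lines: savjz rxg tkkm esnz hqjy wgrs nsq webw nrdmf qsbl ajmfx
Hunk 3: at line 7 remove [webw,nrdmf] add [usnzg,tbpy] -> 11 lines: savjz rxg tkkm esnz hqjy wgrs nsq usnzg tbpy qsbl ajmfx
Hunk 4: at line 2 remove [esnz] add [misu] -> 11 lines: savjz rxg tkkm misu hqjy wgrs nsq usnzg tbpy qsbl ajmfx
Hunk 5: at line 8 remove [tbpy] add [kzg] -> 11 lines: savjz rxg tkkm misu hqjy wgrs nsq usnzg kzg qsbl ajmfx
Final line 11: ajmfx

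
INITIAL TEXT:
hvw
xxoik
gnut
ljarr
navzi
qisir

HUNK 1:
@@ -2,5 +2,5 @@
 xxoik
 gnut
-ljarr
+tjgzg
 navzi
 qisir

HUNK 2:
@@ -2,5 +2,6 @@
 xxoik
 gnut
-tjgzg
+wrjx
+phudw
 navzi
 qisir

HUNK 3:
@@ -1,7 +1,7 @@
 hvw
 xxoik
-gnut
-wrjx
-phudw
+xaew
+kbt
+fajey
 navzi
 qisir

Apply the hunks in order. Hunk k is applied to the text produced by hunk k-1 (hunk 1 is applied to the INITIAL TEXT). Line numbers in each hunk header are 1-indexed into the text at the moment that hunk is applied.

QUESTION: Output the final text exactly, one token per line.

Hunk 1: at line 2 remove [ljarr] add [tjgzg] -> 6 lines: hvw xxoik gnut tjgzg navzi qisir
Hunk 2: at line 2 remove [tjgzg] add [wrjx,phudw] -> 7 lines: hvw xxoik gnut wrjx phudw navzi qisir
Hunk 3: at line 1 remove [gnut,wrjx,phudw] add [xaew,kbt,fajey] -> 7 lines: hvw xxoik xaew kbt fajey navzi qisir

Answer: hvw
xxoik
xaew
kbt
fajey
navzi
qisir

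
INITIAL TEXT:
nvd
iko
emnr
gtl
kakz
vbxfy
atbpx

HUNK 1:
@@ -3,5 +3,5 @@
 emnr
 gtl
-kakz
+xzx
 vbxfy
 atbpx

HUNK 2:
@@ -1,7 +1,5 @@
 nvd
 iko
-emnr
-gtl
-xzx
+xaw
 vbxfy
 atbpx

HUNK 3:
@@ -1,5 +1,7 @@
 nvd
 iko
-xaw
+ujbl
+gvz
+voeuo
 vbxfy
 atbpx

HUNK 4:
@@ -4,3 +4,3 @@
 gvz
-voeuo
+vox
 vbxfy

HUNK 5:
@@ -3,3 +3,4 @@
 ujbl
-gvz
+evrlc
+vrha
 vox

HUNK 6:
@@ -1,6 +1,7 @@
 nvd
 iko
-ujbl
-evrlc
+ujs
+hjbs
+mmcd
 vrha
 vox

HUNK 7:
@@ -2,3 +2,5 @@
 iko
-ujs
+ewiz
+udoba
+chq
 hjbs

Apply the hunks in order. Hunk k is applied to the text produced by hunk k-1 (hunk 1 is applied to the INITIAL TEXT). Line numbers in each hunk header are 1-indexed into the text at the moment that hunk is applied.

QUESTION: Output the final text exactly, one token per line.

Hunk 1: at line 3 remove [kakz] add [xzx] -> 7 lines: nvd iko emnr gtl xzx vbxfy atbpx
Hunk 2: at line 1 remove [emnr,gtl,xzx] add [xaw] -> 5 lines: nvd iko xaw vbxfy atbpx
Hunk 3: at line 1 remove [xaw] add [ujbl,gvz,voeuo] -> 7 lines: nvd iko ujbl gvz voeuo vbxfy atbpx
Hunk 4: at line 4 remove [voeuo] add [vox] -> 7 lines: nvd iko ujbl gvz vox vbxfy atbpx
Hunk 5: at line 3 remove [gvz] add [evrlc,vrha] -> 8 lines: nvd iko ujbl evrlc vrha vox vbxfy atbpx
Hunk 6: at line 1 remove [ujbl,evrlc] add [ujs,hjbs,mmcd] -> 9 lines: nvd iko ujs hjbs mmcd vrha vox vbxfy atbpx
Hunk 7: at line 2 remove [ujs] add [ewiz,udoba,chq] -> 11 lines: nvd iko ewiz udoba chq hjbs mmcd vrha vox vbxfy atbpx

Answer: nvd
iko
ewiz
udoba
chq
hjbs
mmcd
vrha
vox
vbxfy
atbpx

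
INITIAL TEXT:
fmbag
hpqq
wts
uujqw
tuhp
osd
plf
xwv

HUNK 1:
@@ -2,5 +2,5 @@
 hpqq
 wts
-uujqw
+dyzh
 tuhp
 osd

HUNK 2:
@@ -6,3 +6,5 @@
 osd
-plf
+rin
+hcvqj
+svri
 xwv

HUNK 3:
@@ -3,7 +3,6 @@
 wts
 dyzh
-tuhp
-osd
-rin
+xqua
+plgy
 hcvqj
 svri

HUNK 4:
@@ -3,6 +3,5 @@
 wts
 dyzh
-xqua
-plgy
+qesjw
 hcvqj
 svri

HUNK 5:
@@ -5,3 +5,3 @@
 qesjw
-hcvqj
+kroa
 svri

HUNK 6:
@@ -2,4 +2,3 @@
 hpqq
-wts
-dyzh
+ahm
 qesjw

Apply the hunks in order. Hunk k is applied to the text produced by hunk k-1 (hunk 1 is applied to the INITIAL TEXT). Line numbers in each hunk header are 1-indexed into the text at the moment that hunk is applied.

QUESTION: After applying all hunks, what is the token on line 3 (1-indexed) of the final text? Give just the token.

Hunk 1: at line 2 remove [uujqw] add [dyzh] -> 8 lines: fmbag hpqq wts dyzh tuhp osd plf xwv
Hunk 2: at line 6 remove [plf] add [rin,hcvqj,svri] -> 10 lines: fmbag hpqq wts dyzh tuhp osd rin hcvqj svri xwv
Hunk 3: at line 3 remove [tuhp,osd,rin] add [xqua,plgy] -> 9 lines: fmbag hpqq wts dyzh xqua plgy hcvqj svri xwv
Hunk 4: at line 3 remove [xqua,plgy] add [qesjw] -> 8 lines: fmbag hpqq wts dyzh qesjw hcvqj svri xwv
Hunk 5: at line 5 remove [hcvqj] add [kroa] -> 8 lines: fmbag hpqq wts dyzh qesjw kroa svri xwv
Hunk 6: at line 2 remove [wts,dyzh] add [ahm] -> 7 lines: fmbag hpqq ahm qesjw kroa svri xwv
Final line 3: ahm

Answer: ahm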